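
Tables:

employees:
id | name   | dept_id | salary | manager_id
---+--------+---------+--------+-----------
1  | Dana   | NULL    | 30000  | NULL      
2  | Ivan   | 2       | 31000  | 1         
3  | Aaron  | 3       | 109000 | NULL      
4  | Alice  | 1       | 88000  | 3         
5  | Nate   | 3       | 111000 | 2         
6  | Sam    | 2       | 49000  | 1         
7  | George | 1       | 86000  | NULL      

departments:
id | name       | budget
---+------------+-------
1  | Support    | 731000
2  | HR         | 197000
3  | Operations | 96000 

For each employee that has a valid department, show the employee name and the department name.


INNER JOIN keeps only employees rows whose dept_id matches an id in departments. Walk through each employee:
  - employee 1 (Dana): dept_id=NULL, no match -> dropped
  - employee 2 (Ivan): dept_id=2 -> matches HR
  - employee 3 (Aaron): dept_id=3 -> matches Operations
  - employee 4 (Alice): dept_id=1 -> matches Support
  - employee 5 (Nate): dept_id=3 -> matches Operations
  - employee 6 (Sam): dept_id=2 -> matches HR
  - employee 7 (George): dept_id=1 -> matches Support
So 1 of 7 rows is dropped.

SQL:
SELECT a.name, b.name AS department
FROM employees a
INNER JOIN departments b ON a.dept_id = b.id

Result:
name   | department
-------+-----------
Ivan   | HR        
Aaron  | Operations
Alice  | Support   
Nate   | Operations
Sam    | HR        
George | Support   


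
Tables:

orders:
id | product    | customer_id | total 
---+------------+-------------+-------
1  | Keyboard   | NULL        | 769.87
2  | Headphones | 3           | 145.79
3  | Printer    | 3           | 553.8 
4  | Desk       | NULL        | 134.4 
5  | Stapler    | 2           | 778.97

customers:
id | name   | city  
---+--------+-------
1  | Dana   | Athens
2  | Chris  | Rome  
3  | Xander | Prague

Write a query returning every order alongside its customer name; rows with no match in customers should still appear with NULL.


LEFT JOIN keeps every row from orders (the left table); where customer_id has no match in customers, the customer columns become NULL. Walk through each order:
  - order 1 (Keyboard): customer_id=NULL, no match -> kept with NULL
  - order 2 (Headphones): customer_id=3 -> matches Xander
  - order 3 (Printer): customer_id=3 -> matches Xander
  - order 4 (Desk): customer_id=NULL, no match -> kept with NULL
  - order 5 (Stapler): customer_id=2 -> matches Chris
All 5 rows appear; 2 have NULL customer.

SQL:
SELECT a.product, b.name AS customer
FROM orders a
LEFT JOIN customers b ON a.customer_id = b.id

Result:
product    | customer
-----------+---------
Keyboard   | NULL    
Headphones | Xander  
Printer    | Xander  
Desk       | NULL    
Stapler    | Chris   


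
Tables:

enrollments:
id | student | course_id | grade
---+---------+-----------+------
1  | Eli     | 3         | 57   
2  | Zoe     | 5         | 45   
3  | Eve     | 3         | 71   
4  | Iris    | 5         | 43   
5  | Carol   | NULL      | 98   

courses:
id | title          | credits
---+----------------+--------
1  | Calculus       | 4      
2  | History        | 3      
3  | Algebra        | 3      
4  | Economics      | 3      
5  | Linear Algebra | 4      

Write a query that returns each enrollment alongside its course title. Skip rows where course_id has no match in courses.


INNER JOIN keeps only enrollments rows whose course_id matches an id in courses. Walk through each enrollment:
  - enrollment 1 (Eli): course_id=3 -> matches Algebra
  - enrollment 2 (Zoe): course_id=5 -> matches Linear Algebra
  - enrollment 3 (Eve): course_id=3 -> matches Algebra
  - enrollment 4 (Iris): course_id=5 -> matches Linear Algebra
  - enrollment 5 (Carol): course_id=NULL, no match -> dropped
So 1 of 5 rows is dropped.

SQL:
SELECT a.student, b.title AS course
FROM enrollments a
INNER JOIN courses b ON a.course_id = b.id

Result:
student | course        
--------+---------------
Eli     | Algebra       
Zoe     | Linear Algebra
Eve     | Algebra       
Iris    | Linear Algebra


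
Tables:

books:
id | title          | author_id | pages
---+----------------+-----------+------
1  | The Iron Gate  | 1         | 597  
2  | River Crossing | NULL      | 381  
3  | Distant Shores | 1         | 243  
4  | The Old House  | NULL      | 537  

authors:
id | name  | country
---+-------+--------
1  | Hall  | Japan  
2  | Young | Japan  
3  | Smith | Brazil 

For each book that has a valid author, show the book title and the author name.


INNER JOIN keeps only books rows whose author_id matches an id in authors. Walk through each book:
  - book 1 (The Iron Gate): author_id=1 -> matches Hall
  - book 2 (River Crossing): author_id=NULL, no match -> dropped
  - book 3 (Distant Shores): author_id=1 -> matches Hall
  - book 4 (The Old House): author_id=NULL, no match -> dropped
So 2 of 4 rows are dropped.

SQL:
SELECT a.title, b.name AS author
FROM books a
INNER JOIN authors b ON a.author_id = b.id

Result:
title          | author
---------------+-------
The Iron Gate  | Hall  
Distant Shores | Hall  


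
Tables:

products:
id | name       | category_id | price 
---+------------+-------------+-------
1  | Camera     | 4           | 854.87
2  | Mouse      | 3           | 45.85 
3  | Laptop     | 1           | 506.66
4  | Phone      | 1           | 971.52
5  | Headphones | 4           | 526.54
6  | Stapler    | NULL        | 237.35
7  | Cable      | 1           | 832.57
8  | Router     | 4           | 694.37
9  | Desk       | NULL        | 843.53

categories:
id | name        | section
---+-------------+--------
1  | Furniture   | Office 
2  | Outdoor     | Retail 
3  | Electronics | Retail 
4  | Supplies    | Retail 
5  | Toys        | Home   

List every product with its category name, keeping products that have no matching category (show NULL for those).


LEFT JOIN keeps every row from products (the left table); where category_id has no match in categories, the category columns become NULL. Walk through each product:
  - product 1 (Camera): category_id=4 -> matches Supplies
  - product 2 (Mouse): category_id=3 -> matches Electronics
  - product 3 (Laptop): category_id=1 -> matches Furniture
  - product 4 (Phone): category_id=1 -> matches Furniture
  - product 5 (Headphones): category_id=4 -> matches Supplies
  - product 6 (Stapler): category_id=NULL, no match -> kept with NULL
  - product 7 (Cable): category_id=1 -> matches Furniture
  - product 8 (Router): category_id=4 -> matches Supplies
  - product 9 (Desk): category_id=NULL, no match -> kept with NULL
All 9 rows appear; 2 have NULL category.

SQL:
SELECT a.name, b.name AS category
FROM products a
LEFT JOIN categories b ON a.category_id = b.id

Result:
name       | category   
-----------+------------
Camera     | Supplies   
Mouse      | Electronics
Laptop     | Furniture  
Phone      | Furniture  
Headphones | Supplies   
Stapler    | NULL       
Cable      | Furniture  
Router     | Supplies   
Desk       | NULL       


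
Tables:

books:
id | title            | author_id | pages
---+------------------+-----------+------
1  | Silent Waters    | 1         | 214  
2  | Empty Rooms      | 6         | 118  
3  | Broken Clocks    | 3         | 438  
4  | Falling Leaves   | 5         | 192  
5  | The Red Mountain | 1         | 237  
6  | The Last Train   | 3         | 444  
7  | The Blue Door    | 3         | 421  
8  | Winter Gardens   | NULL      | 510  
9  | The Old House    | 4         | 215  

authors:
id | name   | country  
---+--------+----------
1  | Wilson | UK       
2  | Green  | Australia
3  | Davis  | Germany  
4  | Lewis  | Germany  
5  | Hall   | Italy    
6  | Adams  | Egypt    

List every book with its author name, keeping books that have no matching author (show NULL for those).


LEFT JOIN keeps every row from books (the left table); where author_id has no match in authors, the author columns become NULL. Walk through each book:
  - book 1 (Silent Waters): author_id=1 -> matches Wilson
  - book 2 (Empty Rooms): author_id=6 -> matches Adams
  - book 3 (Broken Clocks): author_id=3 -> matches Davis
  - book 4 (Falling Leaves): author_id=5 -> matches Hall
  - book 5 (The Red Mountain): author_id=1 -> matches Wilson
  - book 6 (The Last Train): author_id=3 -> matches Davis
  - book 7 (The Blue Door): author_id=3 -> matches Davis
  - book 8 (Winter Gardens): author_id=NULL, no match -> kept with NULL
  - book 9 (The Old House): author_id=4 -> matches Lewis
All 9 rows appear; 1 has NULL author.

SQL:
SELECT a.title, b.name AS author
FROM books a
LEFT JOIN authors b ON a.author_id = b.id

Result:
title            | author
-----------------+-------
Silent Waters    | Wilson
Empty Rooms      | Adams 
Broken Clocks    | Davis 
Falling Leaves   | Hall  
The Red Mountain | Wilson
The Last Train   | Davis 
The Blue Door    | Davis 
Winter Gardens   | NULL  
The Old House    | Lewis 


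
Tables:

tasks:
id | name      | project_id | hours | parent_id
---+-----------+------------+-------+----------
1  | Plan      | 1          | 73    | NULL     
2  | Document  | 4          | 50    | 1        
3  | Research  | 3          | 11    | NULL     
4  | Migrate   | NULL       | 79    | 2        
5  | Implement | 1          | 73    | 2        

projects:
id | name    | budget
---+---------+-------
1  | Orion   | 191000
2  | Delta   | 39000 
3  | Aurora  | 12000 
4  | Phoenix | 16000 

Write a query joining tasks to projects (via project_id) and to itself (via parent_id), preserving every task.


Two LEFT JOINs from the same base table tasks: one to projects via project_id, one to tasks itself via parent_id. Both are LEFT so every task is preserved.
Match against projects:
  - task 1 (Plan): project_id=1 -> matches Orion
  - task 2 (Document): project_id=4 -> matches Phoenix
  - task 3 (Research): project_id=3 -> matches Aurora
  - task 4 (Migrate): project_id=NULL, no match -> kept with NULL
  - task 5 (Implement): project_id=1 -> matches Orion
Match against tasks (self):
  - task 1 (Plan): parent_id=NULL -> NULL
  - task 2 (Document): parent_id=1 -> Plan
  - task 3 (Research): parent_id=NULL -> NULL
  - task 4 (Migrate): parent_id=2 -> Document
  - task 5 (Implement): parent_id=2 -> Document

SQL:
SELECT a.name, b.name AS project, c.name AS parent
FROM tasks a
LEFT JOIN projects b ON a.project_id = b.id
LEFT JOIN tasks c ON a.parent_id = c.id

Result:
name      | project | parent  
----------+---------+---------
Plan      | Orion   | NULL    
Document  | Phoenix | Plan    
Research  | Aurora  | NULL    
Migrate   | NULL    | Document
Implement | Orion   | Document


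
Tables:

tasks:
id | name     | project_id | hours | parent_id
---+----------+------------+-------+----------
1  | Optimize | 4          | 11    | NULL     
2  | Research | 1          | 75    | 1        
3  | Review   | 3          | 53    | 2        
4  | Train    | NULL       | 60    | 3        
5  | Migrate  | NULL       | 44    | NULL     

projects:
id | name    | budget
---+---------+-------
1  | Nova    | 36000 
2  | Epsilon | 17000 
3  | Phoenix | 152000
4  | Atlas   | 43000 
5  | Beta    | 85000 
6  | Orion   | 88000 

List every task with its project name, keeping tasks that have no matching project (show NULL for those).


LEFT JOIN keeps every row from tasks (the left table); where project_id has no match in projects, the project columns become NULL. Walk through each task:
  - task 1 (Optimize): project_id=4 -> matches Atlas
  - task 2 (Research): project_id=1 -> matches Nova
  - task 3 (Review): project_id=3 -> matches Phoenix
  - task 4 (Train): project_id=NULL, no match -> kept with NULL
  - task 5 (Migrate): project_id=NULL, no match -> kept with NULL
All 5 rows appear; 2 have NULL project.

SQL:
SELECT a.name, b.name AS project
FROM tasks a
LEFT JOIN projects b ON a.project_id = b.id

Result:
name     | project
---------+--------
Optimize | Atlas  
Research | Nova   
Review   | Phoenix
Train    | NULL   
Migrate  | NULL   


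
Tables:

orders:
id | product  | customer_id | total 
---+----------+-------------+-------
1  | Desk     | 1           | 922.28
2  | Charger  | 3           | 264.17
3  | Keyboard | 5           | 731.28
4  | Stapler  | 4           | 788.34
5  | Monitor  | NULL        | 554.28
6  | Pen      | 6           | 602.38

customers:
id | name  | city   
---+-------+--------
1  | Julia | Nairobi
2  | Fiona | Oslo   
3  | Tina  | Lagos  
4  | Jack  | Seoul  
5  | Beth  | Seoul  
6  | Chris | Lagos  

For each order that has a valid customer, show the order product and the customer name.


INNER JOIN keeps only orders rows whose customer_id matches an id in customers. Walk through each order:
  - order 1 (Desk): customer_id=1 -> matches Julia
  - order 2 (Charger): customer_id=3 -> matches Tina
  - order 3 (Keyboard): customer_id=5 -> matches Beth
  - order 4 (Stapler): customer_id=4 -> matches Jack
  - order 5 (Monitor): customer_id=NULL, no match -> dropped
  - order 6 (Pen): customer_id=6 -> matches Chris
So 1 of 6 rows is dropped.

SQL:
SELECT a.product, b.name AS customer
FROM orders a
INNER JOIN customers b ON a.customer_id = b.id

Result:
product  | customer
---------+---------
Desk     | Julia   
Charger  | Tina    
Keyboard | Beth    
Stapler  | Jack    
Pen      | Chris   


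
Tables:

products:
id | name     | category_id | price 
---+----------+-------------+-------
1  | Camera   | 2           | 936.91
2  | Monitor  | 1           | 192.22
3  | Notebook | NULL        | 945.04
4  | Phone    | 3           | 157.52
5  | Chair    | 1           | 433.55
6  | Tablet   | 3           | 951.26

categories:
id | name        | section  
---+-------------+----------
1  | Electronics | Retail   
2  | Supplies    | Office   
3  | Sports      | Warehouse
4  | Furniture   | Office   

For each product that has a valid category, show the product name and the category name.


INNER JOIN keeps only products rows whose category_id matches an id in categories. Walk through each product:
  - product 1 (Camera): category_id=2 -> matches Supplies
  - product 2 (Monitor): category_id=1 -> matches Electronics
  - product 3 (Notebook): category_id=NULL, no match -> dropped
  - product 4 (Phone): category_id=3 -> matches Sports
  - product 5 (Chair): category_id=1 -> matches Electronics
  - product 6 (Tablet): category_id=3 -> matches Sports
So 1 of 6 rows is dropped.

SQL:
SELECT a.name, b.name AS category
FROM products a
INNER JOIN categories b ON a.category_id = b.id

Result:
name    | category   
--------+------------
Camera  | Supplies   
Monitor | Electronics
Phone   | Sports     
Chair   | Electronics
Tablet  | Sports     


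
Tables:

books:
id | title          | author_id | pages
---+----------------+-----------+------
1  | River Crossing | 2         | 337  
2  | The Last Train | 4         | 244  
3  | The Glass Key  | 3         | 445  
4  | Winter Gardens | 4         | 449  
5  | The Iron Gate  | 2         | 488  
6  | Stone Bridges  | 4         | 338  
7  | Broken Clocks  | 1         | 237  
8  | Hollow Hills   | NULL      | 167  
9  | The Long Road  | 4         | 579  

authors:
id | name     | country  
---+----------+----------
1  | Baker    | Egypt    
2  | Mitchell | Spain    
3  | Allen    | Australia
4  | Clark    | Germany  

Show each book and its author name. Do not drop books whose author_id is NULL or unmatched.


LEFT JOIN keeps every row from books (the left table); where author_id has no match in authors, the author columns become NULL. Walk through each book:
  - book 1 (River Crossing): author_id=2 -> matches Mitchell
  - book 2 (The Last Train): author_id=4 -> matches Clark
  - book 3 (The Glass Key): author_id=3 -> matches Allen
  - book 4 (Winter Gardens): author_id=4 -> matches Clark
  - book 5 (The Iron Gate): author_id=2 -> matches Mitchell
  - book 6 (Stone Bridges): author_id=4 -> matches Clark
  - book 7 (Broken Clocks): author_id=1 -> matches Baker
  - book 8 (Hollow Hills): author_id=NULL, no match -> kept with NULL
  - book 9 (The Long Road): author_id=4 -> matches Clark
All 9 rows appear; 1 has NULL author.

SQL:
SELECT a.title, b.name AS author
FROM books a
LEFT JOIN authors b ON a.author_id = b.id

Result:
title          | author  
---------------+---------
River Crossing | Mitchell
The Last Train | Clark   
The Glass Key  | Allen   
Winter Gardens | Clark   
The Iron Gate  | Mitchell
Stone Bridges  | Clark   
Broken Clocks  | Baker   
Hollow Hills   | NULL    
The Long Road  | Clark   


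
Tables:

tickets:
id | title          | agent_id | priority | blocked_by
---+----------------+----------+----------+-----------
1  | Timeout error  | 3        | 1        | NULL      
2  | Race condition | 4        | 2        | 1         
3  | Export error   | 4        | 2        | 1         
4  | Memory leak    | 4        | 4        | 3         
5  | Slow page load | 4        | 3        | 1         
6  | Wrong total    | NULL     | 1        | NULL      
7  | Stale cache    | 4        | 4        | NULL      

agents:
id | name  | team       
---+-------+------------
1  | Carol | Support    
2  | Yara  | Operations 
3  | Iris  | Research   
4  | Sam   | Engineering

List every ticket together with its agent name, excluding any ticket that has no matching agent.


INNER JOIN keeps only tickets rows whose agent_id matches an id in agents. Walk through each ticket:
  - ticket 1 (Timeout error): agent_id=3 -> matches Iris
  - ticket 2 (Race condition): agent_id=4 -> matches Sam
  - ticket 3 (Export error): agent_id=4 -> matches Sam
  - ticket 4 (Memory leak): agent_id=4 -> matches Sam
  - ticket 5 (Slow page load): agent_id=4 -> matches Sam
  - ticket 6 (Wrong total): agent_id=NULL, no match -> dropped
  - ticket 7 (Stale cache): agent_id=4 -> matches Sam
So 1 of 7 rows is dropped.

SQL:
SELECT a.title, b.name AS agent
FROM tickets a
INNER JOIN agents b ON a.agent_id = b.id

Result:
title          | agent
---------------+------
Timeout error  | Iris 
Race condition | Sam  
Export error   | Sam  
Memory leak    | Sam  
Slow page load | Sam  
Stale cache    | Sam  


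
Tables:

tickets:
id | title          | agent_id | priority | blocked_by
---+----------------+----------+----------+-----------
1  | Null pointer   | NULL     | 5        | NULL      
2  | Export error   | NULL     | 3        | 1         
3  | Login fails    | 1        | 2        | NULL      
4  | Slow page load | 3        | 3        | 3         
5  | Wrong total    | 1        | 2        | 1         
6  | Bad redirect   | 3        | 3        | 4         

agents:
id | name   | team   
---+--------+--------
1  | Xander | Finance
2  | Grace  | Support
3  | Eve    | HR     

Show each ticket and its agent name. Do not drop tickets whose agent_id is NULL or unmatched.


LEFT JOIN keeps every row from tickets (the left table); where agent_id has no match in agents, the agent columns become NULL. Walk through each ticket:
  - ticket 1 (Null pointer): agent_id=NULL, no match -> kept with NULL
  - ticket 2 (Export error): agent_id=NULL, no match -> kept with NULL
  - ticket 3 (Login fails): agent_id=1 -> matches Xander
  - ticket 4 (Slow page load): agent_id=3 -> matches Eve
  - ticket 5 (Wrong total): agent_id=1 -> matches Xander
  - ticket 6 (Bad redirect): agent_id=3 -> matches Eve
All 6 rows appear; 2 have NULL agent.

SQL:
SELECT a.title, b.name AS agent
FROM tickets a
LEFT JOIN agents b ON a.agent_id = b.id

Result:
title          | agent 
---------------+-------
Null pointer   | NULL  
Export error   | NULL  
Login fails    | Xander
Slow page load | Eve   
Wrong total    | Xander
Bad redirect   | Eve   


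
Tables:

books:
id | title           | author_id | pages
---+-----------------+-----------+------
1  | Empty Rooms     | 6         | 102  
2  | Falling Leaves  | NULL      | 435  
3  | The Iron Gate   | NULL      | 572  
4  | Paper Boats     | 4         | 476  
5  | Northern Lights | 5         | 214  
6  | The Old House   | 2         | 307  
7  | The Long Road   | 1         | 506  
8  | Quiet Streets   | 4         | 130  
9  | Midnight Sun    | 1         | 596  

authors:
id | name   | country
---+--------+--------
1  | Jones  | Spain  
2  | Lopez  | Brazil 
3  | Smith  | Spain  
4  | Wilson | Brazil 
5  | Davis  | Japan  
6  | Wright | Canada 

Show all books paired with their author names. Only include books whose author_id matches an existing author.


INNER JOIN keeps only books rows whose author_id matches an id in authors. Walk through each book:
  - book 1 (Empty Rooms): author_id=6 -> matches Wright
  - book 2 (Falling Leaves): author_id=NULL, no match -> dropped
  - book 3 (The Iron Gate): author_id=NULL, no match -> dropped
  - book 4 (Paper Boats): author_id=4 -> matches Wilson
  - book 5 (Northern Lights): author_id=5 -> matches Davis
  - book 6 (The Old House): author_id=2 -> matches Lopez
  - book 7 (The Long Road): author_id=1 -> matches Jones
  - book 8 (Quiet Streets): author_id=4 -> matches Wilson
  - book 9 (Midnight Sun): author_id=1 -> matches Jones
So 2 of 9 rows are dropped.

SQL:
SELECT a.title, b.name AS author
FROM books a
INNER JOIN authors b ON a.author_id = b.id

Result:
title           | author
----------------+-------
Empty Rooms     | Wright
Paper Boats     | Wilson
Northern Lights | Davis 
The Old House   | Lopez 
The Long Road   | Jones 
Quiet Streets   | Wilson
Midnight Sun    | Jones 


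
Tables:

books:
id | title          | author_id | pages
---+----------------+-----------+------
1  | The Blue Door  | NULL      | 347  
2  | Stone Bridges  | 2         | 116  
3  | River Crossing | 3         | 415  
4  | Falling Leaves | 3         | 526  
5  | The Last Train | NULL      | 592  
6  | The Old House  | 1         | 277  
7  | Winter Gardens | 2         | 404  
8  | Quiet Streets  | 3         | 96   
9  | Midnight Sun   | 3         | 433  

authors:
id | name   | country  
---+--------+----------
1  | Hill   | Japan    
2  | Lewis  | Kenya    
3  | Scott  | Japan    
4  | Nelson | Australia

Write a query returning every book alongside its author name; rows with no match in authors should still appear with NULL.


LEFT JOIN keeps every row from books (the left table); where author_id has no match in authors, the author columns become NULL. Walk through each book:
  - book 1 (The Blue Door): author_id=NULL, no match -> kept with NULL
  - book 2 (Stone Bridges): author_id=2 -> matches Lewis
  - book 3 (River Crossing): author_id=3 -> matches Scott
  - book 4 (Falling Leaves): author_id=3 -> matches Scott
  - book 5 (The Last Train): author_id=NULL, no match -> kept with NULL
  - book 6 (The Old House): author_id=1 -> matches Hill
  - book 7 (Winter Gardens): author_id=2 -> matches Lewis
  - book 8 (Quiet Streets): author_id=3 -> matches Scott
  - book 9 (Midnight Sun): author_id=3 -> matches Scott
All 9 rows appear; 2 have NULL author.

SQL:
SELECT a.title, b.name AS author
FROM books a
LEFT JOIN authors b ON a.author_id = b.id

Result:
title          | author
---------------+-------
The Blue Door  | NULL  
Stone Bridges  | Lewis 
River Crossing | Scott 
Falling Leaves | Scott 
The Last Train | NULL  
The Old House  | Hill  
Winter Gardens | Lewis 
Quiet Streets  | Scott 
Midnight Sun   | Scott 


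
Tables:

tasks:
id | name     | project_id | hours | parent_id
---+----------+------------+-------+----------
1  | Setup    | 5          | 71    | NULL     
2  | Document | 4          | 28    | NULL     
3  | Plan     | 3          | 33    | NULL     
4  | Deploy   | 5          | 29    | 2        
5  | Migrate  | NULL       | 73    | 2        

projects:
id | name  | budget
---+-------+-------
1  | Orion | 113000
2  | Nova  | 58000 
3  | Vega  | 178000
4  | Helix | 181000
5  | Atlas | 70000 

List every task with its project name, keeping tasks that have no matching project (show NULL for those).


LEFT JOIN keeps every row from tasks (the left table); where project_id has no match in projects, the project columns become NULL. Walk through each task:
  - task 1 (Setup): project_id=5 -> matches Atlas
  - task 2 (Document): project_id=4 -> matches Helix
  - task 3 (Plan): project_id=3 -> matches Vega
  - task 4 (Deploy): project_id=5 -> matches Atlas
  - task 5 (Migrate): project_id=NULL, no match -> kept with NULL
All 5 rows appear; 1 has NULL project.

SQL:
SELECT a.name, b.name AS project
FROM tasks a
LEFT JOIN projects b ON a.project_id = b.id

Result:
name     | project
---------+--------
Setup    | Atlas  
Document | Helix  
Plan     | Vega   
Deploy   | Atlas  
Migrate  | NULL   


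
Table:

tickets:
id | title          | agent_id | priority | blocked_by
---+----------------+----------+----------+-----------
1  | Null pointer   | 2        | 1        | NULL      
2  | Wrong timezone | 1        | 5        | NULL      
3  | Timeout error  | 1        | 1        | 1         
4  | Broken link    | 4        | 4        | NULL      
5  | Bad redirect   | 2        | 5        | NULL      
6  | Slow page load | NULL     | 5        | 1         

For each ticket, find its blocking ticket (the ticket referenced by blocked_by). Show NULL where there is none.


This is a self-join: tickets is joined to a second copy of itself, matching each row's blocked_by to another row's id. Use LEFT JOIN so rows with blocked_by=NULL are kept.
  - ticket 1 (Null pointer): blocked_by=NULL -> NULL
  - ticket 2 (Wrong timezone): blocked_by=NULL -> NULL
  - ticket 3 (Timeout error): blocked_by=1 -> Null pointer
  - ticket 4 (Broken link): blocked_by=NULL -> NULL
  - ticket 5 (Bad redirect): blocked_by=NULL -> NULL
  - ticket 6 (Slow page load): blocked_by=1 -> Null pointer

SQL:
SELECT a.title AS item, b.title AS blocked_by
FROM tickets a
LEFT JOIN tickets b ON a.blocked_by = b.id

Result:
item           | blocked_by  
---------------+-------------
Null pointer   | NULL        
Wrong timezone | NULL        
Timeout error  | Null pointer
Broken link    | NULL        
Bad redirect   | NULL        
Slow page load | Null pointer


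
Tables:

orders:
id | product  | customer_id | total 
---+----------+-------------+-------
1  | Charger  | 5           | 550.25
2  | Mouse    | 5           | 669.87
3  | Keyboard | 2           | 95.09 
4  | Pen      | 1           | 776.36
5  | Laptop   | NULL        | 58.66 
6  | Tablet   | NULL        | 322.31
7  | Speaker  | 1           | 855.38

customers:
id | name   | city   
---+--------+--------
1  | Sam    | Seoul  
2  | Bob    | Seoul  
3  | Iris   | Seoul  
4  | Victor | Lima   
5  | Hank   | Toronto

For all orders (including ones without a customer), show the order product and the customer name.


LEFT JOIN keeps every row from orders (the left table); where customer_id has no match in customers, the customer columns become NULL. Walk through each order:
  - order 1 (Charger): customer_id=5 -> matches Hank
  - order 2 (Mouse): customer_id=5 -> matches Hank
  - order 3 (Keyboard): customer_id=2 -> matches Bob
  - order 4 (Pen): customer_id=1 -> matches Sam
  - order 5 (Laptop): customer_id=NULL, no match -> kept with NULL
  - order 6 (Tablet): customer_id=NULL, no match -> kept with NULL
  - order 7 (Speaker): customer_id=1 -> matches Sam
All 7 rows appear; 2 have NULL customer.

SQL:
SELECT a.product, b.name AS customer
FROM orders a
LEFT JOIN customers b ON a.customer_id = b.id

Result:
product  | customer
---------+---------
Charger  | Hank    
Mouse    | Hank    
Keyboard | Bob     
Pen      | Sam     
Laptop   | NULL    
Tablet   | NULL    
Speaker  | Sam     


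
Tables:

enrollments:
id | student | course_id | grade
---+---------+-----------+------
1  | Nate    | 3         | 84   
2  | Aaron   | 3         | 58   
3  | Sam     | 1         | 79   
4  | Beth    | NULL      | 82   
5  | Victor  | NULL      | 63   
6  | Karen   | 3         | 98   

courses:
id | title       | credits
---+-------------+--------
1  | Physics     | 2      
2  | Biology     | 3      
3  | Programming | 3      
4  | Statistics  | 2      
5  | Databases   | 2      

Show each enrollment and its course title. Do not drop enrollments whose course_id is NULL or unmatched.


LEFT JOIN keeps every row from enrollments (the left table); where course_id has no match in courses, the course columns become NULL. Walk through each enrollment:
  - enrollment 1 (Nate): course_id=3 -> matches Programming
  - enrollment 2 (Aaron): course_id=3 -> matches Programming
  - enrollment 3 (Sam): course_id=1 -> matches Physics
  - enrollment 4 (Beth): course_id=NULL, no match -> kept with NULL
  - enrollment 5 (Victor): course_id=NULL, no match -> kept with NULL
  - enrollment 6 (Karen): course_id=3 -> matches Programming
All 6 rows appear; 2 have NULL course.

SQL:
SELECT a.student, b.title AS course
FROM enrollments a
LEFT JOIN courses b ON a.course_id = b.id

Result:
student | course     
--------+------------
Nate    | Programming
Aaron   | Programming
Sam     | Physics    
Beth    | NULL       
Victor  | NULL       
Karen   | Programming


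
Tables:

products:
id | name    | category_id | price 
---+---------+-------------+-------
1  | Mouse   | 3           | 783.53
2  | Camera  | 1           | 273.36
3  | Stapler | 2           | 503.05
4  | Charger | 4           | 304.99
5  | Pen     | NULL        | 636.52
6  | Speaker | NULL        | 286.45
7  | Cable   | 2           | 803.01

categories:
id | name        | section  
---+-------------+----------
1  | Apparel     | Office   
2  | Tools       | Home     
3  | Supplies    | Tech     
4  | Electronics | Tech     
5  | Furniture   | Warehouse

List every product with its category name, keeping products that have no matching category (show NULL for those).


LEFT JOIN keeps every row from products (the left table); where category_id has no match in categories, the category columns become NULL. Walk through each product:
  - product 1 (Mouse): category_id=3 -> matches Supplies
  - product 2 (Camera): category_id=1 -> matches Apparel
  - product 3 (Stapler): category_id=2 -> matches Tools
  - product 4 (Charger): category_id=4 -> matches Electronics
  - product 5 (Pen): category_id=NULL, no match -> kept with NULL
  - product 6 (Speaker): category_id=NULL, no match -> kept with NULL
  - product 7 (Cable): category_id=2 -> matches Tools
All 7 rows appear; 2 have NULL category.

SQL:
SELECT a.name, b.name AS category
FROM products a
LEFT JOIN categories b ON a.category_id = b.id

Result:
name    | category   
--------+------------
Mouse   | Supplies   
Camera  | Apparel    
Stapler | Tools      
Charger | Electronics
Pen     | NULL       
Speaker | NULL       
Cable   | Tools      


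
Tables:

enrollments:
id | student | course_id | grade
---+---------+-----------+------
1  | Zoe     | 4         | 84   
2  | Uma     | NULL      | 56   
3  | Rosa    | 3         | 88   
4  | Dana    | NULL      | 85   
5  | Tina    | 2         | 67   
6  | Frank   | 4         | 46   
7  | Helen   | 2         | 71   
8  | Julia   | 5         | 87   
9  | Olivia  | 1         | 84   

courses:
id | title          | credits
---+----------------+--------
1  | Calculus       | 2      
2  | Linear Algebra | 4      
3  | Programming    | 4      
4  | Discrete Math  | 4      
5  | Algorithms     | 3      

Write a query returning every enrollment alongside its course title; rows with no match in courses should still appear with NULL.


LEFT JOIN keeps every row from enrollments (the left table); where course_id has no match in courses, the course columns become NULL. Walk through each enrollment:
  - enrollment 1 (Zoe): course_id=4 -> matches Discrete Math
  - enrollment 2 (Uma): course_id=NULL, no match -> kept with NULL
  - enrollment 3 (Rosa): course_id=3 -> matches Programming
  - enrollment 4 (Dana): course_id=NULL, no match -> kept with NULL
  - enrollment 5 (Tina): course_id=2 -> matches Linear Algebra
  - enrollment 6 (Frank): course_id=4 -> matches Discrete Math
  - enrollment 7 (Helen): course_id=2 -> matches Linear Algebra
  - enrollment 8 (Julia): course_id=5 -> matches Algorithms
  - enrollment 9 (Olivia): course_id=1 -> matches Calculus
All 9 rows appear; 2 have NULL course.

SQL:
SELECT a.student, b.title AS course
FROM enrollments a
LEFT JOIN courses b ON a.course_id = b.id

Result:
student | course        
--------+---------------
Zoe     | Discrete Math 
Uma     | NULL          
Rosa    | Programming   
Dana    | NULL          
Tina    | Linear Algebra
Frank   | Discrete Math 
Helen   | Linear Algebra
Julia   | Algorithms    
Olivia  | Calculus      


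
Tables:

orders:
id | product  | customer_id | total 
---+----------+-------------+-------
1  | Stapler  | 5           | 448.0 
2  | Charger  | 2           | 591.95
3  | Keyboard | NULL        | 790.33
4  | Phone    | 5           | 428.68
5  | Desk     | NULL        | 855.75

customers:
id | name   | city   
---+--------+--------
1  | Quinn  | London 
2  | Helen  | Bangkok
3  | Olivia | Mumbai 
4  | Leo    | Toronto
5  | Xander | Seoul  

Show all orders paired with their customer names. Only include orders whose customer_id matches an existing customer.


INNER JOIN keeps only orders rows whose customer_id matches an id in customers. Walk through each order:
  - order 1 (Stapler): customer_id=5 -> matches Xander
  - order 2 (Charger): customer_id=2 -> matches Helen
  - order 3 (Keyboard): customer_id=NULL, no match -> dropped
  - order 4 (Phone): customer_id=5 -> matches Xander
  - order 5 (Desk): customer_id=NULL, no match -> dropped
So 2 of 5 rows are dropped.

SQL:
SELECT a.product, b.name AS customer
FROM orders a
INNER JOIN customers b ON a.customer_id = b.id

Result:
product | customer
--------+---------
Stapler | Xander  
Charger | Helen   
Phone   | Xander  


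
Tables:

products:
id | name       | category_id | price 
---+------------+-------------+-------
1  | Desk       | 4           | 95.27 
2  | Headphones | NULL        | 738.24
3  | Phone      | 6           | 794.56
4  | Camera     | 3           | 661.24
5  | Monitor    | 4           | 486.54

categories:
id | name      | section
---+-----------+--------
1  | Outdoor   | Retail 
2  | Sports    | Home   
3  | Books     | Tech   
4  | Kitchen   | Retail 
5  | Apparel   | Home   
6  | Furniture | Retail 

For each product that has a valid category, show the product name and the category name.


INNER JOIN keeps only products rows whose category_id matches an id in categories. Walk through each product:
  - product 1 (Desk): category_id=4 -> matches Kitchen
  - product 2 (Headphones): category_id=NULL, no match -> dropped
  - product 3 (Phone): category_id=6 -> matches Furniture
  - product 4 (Camera): category_id=3 -> matches Books
  - product 5 (Monitor): category_id=4 -> matches Kitchen
So 1 of 5 rows is dropped.

SQL:
SELECT a.name, b.name AS category
FROM products a
INNER JOIN categories b ON a.category_id = b.id

Result:
name    | category 
--------+----------
Desk    | Kitchen  
Phone   | Furniture
Camera  | Books    
Monitor | Kitchen  


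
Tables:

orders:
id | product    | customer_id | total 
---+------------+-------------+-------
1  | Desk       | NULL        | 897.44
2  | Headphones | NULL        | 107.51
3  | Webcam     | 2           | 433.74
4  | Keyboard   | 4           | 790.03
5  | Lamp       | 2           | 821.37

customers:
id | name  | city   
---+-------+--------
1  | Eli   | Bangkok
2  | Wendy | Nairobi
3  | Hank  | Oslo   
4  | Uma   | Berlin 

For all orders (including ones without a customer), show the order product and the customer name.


LEFT JOIN keeps every row from orders (the left table); where customer_id has no match in customers, the customer columns become NULL. Walk through each order:
  - order 1 (Desk): customer_id=NULL, no match -> kept with NULL
  - order 2 (Headphones): customer_id=NULL, no match -> kept with NULL
  - order 3 (Webcam): customer_id=2 -> matches Wendy
  - order 4 (Keyboard): customer_id=4 -> matches Uma
  - order 5 (Lamp): customer_id=2 -> matches Wendy
All 5 rows appear; 2 have NULL customer.

SQL:
SELECT a.product, b.name AS customer
FROM orders a
LEFT JOIN customers b ON a.customer_id = b.id

Result:
product    | customer
-----------+---------
Desk       | NULL    
Headphones | NULL    
Webcam     | Wendy   
Keyboard   | Uma     
Lamp       | Wendy   


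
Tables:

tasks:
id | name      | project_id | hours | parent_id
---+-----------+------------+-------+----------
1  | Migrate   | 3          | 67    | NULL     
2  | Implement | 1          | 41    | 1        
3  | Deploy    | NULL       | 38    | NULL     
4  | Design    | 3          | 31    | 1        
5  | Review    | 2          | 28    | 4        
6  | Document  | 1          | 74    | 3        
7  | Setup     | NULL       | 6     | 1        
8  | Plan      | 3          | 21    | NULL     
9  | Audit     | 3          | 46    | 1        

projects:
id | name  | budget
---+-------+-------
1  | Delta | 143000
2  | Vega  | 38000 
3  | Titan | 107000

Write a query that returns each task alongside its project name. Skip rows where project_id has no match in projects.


INNER JOIN keeps only tasks rows whose project_id matches an id in projects. Walk through each task:
  - task 1 (Migrate): project_id=3 -> matches Titan
  - task 2 (Implement): project_id=1 -> matches Delta
  - task 3 (Deploy): project_id=NULL, no match -> dropped
  - task 4 (Design): project_id=3 -> matches Titan
  - task 5 (Review): project_id=2 -> matches Vega
  - task 6 (Document): project_id=1 -> matches Delta
  - task 7 (Setup): project_id=NULL, no match -> dropped
  - task 8 (Plan): project_id=3 -> matches Titan
  - task 9 (Audit): project_id=3 -> matches Titan
So 2 of 9 rows are dropped.

SQL:
SELECT a.name, b.name AS project
FROM tasks a
INNER JOIN projects b ON a.project_id = b.id

Result:
name      | project
----------+--------
Migrate   | Titan  
Implement | Delta  
Design    | Titan  
Review    | Vega   
Document  | Delta  
Plan      | Titan  
Audit     | Titan  


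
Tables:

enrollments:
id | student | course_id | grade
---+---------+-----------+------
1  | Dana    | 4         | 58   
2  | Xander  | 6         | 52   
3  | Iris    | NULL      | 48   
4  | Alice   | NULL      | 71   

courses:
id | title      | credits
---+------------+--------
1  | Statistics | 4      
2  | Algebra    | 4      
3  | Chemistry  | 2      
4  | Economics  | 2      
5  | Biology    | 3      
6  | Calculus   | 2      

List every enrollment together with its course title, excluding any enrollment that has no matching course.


INNER JOIN keeps only enrollments rows whose course_id matches an id in courses. Walk through each enrollment:
  - enrollment 1 (Dana): course_id=4 -> matches Economics
  - enrollment 2 (Xander): course_id=6 -> matches Calculus
  - enrollment 3 (Iris): course_id=NULL, no match -> dropped
  - enrollment 4 (Alice): course_id=NULL, no match -> dropped
So 2 of 4 rows are dropped.

SQL:
SELECT a.student, b.title AS course
FROM enrollments a
INNER JOIN courses b ON a.course_id = b.id

Result:
student | course   
--------+----------
Dana    | Economics
Xander  | Calculus 


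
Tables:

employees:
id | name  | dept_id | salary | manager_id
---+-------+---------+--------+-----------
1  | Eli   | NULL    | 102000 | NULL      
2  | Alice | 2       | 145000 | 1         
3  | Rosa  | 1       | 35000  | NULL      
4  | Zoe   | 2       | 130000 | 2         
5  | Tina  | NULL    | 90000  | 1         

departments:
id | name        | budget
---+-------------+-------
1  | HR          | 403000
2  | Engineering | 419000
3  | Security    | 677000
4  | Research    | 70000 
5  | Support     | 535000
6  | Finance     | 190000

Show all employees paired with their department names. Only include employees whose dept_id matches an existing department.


INNER JOIN keeps only employees rows whose dept_id matches an id in departments. Walk through each employee:
  - employee 1 (Eli): dept_id=NULL, no match -> dropped
  - employee 2 (Alice): dept_id=2 -> matches Engineering
  - employee 3 (Rosa): dept_id=1 -> matches HR
  - employee 4 (Zoe): dept_id=2 -> matches Engineering
  - employee 5 (Tina): dept_id=NULL, no match -> dropped
So 2 of 5 rows are dropped.

SQL:
SELECT a.name, b.name AS department
FROM employees a
INNER JOIN departments b ON a.dept_id = b.id

Result:
name  | department 
------+------------
Alice | Engineering
Rosa  | HR         
Zoe   | Engineering


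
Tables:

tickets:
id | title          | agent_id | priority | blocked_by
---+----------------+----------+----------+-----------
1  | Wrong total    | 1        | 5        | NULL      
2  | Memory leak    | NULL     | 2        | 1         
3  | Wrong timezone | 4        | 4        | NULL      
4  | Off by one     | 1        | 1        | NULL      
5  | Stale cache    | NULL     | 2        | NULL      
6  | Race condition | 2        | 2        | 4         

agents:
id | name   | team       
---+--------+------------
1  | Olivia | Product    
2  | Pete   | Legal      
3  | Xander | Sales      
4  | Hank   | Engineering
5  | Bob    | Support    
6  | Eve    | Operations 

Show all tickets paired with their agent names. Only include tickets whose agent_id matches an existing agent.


INNER JOIN keeps only tickets rows whose agent_id matches an id in agents. Walk through each ticket:
  - ticket 1 (Wrong total): agent_id=1 -> matches Olivia
  - ticket 2 (Memory leak): agent_id=NULL, no match -> dropped
  - ticket 3 (Wrong timezone): agent_id=4 -> matches Hank
  - ticket 4 (Off by one): agent_id=1 -> matches Olivia
  - ticket 5 (Stale cache): agent_id=NULL, no match -> dropped
  - ticket 6 (Race condition): agent_id=2 -> matches Pete
So 2 of 6 rows are dropped.

SQL:
SELECT a.title, b.name AS agent
FROM tickets a
INNER JOIN agents b ON a.agent_id = b.id

Result:
title          | agent 
---------------+-------
Wrong total    | Olivia
Wrong timezone | Hank  
Off by one     | Olivia
Race condition | Pete  
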